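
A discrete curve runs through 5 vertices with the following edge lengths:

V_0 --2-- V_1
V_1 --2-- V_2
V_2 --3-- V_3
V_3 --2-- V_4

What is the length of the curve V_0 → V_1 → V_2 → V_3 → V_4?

Arc length = 2 + 2 + 3 + 2 = 9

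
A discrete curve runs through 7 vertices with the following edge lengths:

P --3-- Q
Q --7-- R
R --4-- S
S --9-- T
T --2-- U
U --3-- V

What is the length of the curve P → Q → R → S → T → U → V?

Arc length = 3 + 7 + 4 + 9 + 2 + 3 = 28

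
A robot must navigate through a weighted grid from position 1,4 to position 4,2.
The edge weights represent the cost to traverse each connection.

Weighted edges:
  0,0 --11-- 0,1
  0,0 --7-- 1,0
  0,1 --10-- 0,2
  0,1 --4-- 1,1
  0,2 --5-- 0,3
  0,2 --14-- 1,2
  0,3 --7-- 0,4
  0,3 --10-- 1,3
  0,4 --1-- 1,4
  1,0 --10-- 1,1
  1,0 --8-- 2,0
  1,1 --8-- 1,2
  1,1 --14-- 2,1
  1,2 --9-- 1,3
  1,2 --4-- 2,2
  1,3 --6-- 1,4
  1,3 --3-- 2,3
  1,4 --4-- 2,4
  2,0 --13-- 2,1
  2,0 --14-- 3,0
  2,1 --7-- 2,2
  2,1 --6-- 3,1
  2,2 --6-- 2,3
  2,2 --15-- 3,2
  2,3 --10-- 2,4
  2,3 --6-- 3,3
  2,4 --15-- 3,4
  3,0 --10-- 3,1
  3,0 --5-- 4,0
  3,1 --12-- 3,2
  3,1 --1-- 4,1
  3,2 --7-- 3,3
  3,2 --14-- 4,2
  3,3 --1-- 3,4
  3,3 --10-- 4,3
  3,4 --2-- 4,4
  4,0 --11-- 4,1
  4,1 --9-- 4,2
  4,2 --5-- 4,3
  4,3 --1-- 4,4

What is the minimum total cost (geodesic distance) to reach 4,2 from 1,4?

Shortest path: 1,4 → 1,3 → 2,3 → 3,3 → 3,4 → 4,4 → 4,3 → 4,2, total weight = 24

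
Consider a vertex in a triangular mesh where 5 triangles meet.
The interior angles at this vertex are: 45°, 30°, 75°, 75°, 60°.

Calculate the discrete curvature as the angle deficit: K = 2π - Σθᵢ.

Sum of angles = 285°. K = 360° - 285° = 75°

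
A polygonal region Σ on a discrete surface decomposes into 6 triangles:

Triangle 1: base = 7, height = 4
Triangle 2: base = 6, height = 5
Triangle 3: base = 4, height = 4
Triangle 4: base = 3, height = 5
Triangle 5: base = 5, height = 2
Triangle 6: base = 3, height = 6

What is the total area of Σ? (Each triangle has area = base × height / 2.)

(1/2)×7×4 + (1/2)×6×5 + (1/2)×4×4 + (1/2)×3×5 + (1/2)×5×2 + (1/2)×3×6 = 58.5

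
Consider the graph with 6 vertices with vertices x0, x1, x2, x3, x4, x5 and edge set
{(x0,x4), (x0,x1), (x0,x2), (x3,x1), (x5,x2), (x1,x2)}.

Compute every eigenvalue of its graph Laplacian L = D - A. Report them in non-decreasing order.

Degrees: deg(x0) = 3, deg(x1) = 3, deg(x2) = 3, deg(x3) = 1, deg(x4) = 1, deg(x5) = 1.
L = D − A with rows/columns ordered (x0, x1, x2, x3, x4, x5):
  [ 3, -1, -1,  0, -1,  0]
  [-1,  3, -1, -1,  0,  0]
  [-1, -1,  3,  0,  0, -1]
  [ 0, -1,  0,  1,  0,  0]
  [-1,  0,  0,  0,  1,  0]
  [ 0,  0, -1,  0,  0,  1]
Characteristic polynomial: det(λI − L) = λ(λ² − 5λ + 3)²(λ − 2).
Roots: λ = 0; (λ² − 5λ + 3) = 0 ⇒ λ = (5 ± √13)/2 ≈ 0.6972, 4.3028 (multiplicity 2); (λ − 2) = 0 ⇒ λ = 2.
(Check: the roots sum (with multiplicity) to 12, matching trace L = Σdeg = 2·6 = 12.)
Laplacian eigenvalues (increasing order): [0.0, 0.6972, 0.6972, 2.0, 4.3028, 4.3028]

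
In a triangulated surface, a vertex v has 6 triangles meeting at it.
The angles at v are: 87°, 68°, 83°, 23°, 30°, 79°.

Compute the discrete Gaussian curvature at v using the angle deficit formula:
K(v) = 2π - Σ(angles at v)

Sum of angles = 370°. K = 360° - 370° = -10° = -π/18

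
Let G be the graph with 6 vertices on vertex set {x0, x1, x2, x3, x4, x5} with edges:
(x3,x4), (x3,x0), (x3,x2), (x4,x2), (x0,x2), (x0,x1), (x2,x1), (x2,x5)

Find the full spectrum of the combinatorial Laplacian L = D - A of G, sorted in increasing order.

Degrees: deg(x0) = 3, deg(x1) = 2, deg(x2) = 5, deg(x3) = 3, deg(x4) = 2, deg(x5) = 1.
L = D − A with rows/columns ordered (x0, x1, x2, x3, x4, x5):
  [ 3, -1, -1, -1,  0,  0]
  [-1,  2, -1,  0,  0,  0]
  [-1, -1,  5, -1, -1, -1]
  [-1,  0, -1,  3, -1,  0]
  [ 0,  0, -1, -1,  2,  0]
  [ 0,  0, -1,  0,  0,  1]
Characteristic polynomial: det(λI − L) = λ(λ − 1)(λ² − 6λ + 7)(λ − 3)(λ − 6).
Roots: λ = 0; (λ − 1) = 0 ⇒ λ = 1; (λ² − 6λ + 7) = 0 ⇒ λ = 3 ± √2 ≈ 1.5858, 4.4142; (λ − 3) = 0 ⇒ λ = 3; (λ − 6) = 0 ⇒ λ = 6.
(Check: the roots sum (with multiplicity) to 16, matching trace L = Σdeg = 2·8 = 16.)
Laplacian eigenvalues (increasing order): [0.0, 1.0, 1.5858, 3.0, 4.4142, 6.0]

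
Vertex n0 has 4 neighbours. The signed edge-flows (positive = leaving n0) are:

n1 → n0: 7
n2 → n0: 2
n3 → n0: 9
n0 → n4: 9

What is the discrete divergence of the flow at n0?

Divergence = sum of outgoing flows = (-7) + (-2) + (-9) + 9 = -9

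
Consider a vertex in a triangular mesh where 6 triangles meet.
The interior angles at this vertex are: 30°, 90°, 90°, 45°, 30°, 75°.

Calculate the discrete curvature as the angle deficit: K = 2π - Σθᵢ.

Sum of angles = 360°. K = 360° - 360° = 0°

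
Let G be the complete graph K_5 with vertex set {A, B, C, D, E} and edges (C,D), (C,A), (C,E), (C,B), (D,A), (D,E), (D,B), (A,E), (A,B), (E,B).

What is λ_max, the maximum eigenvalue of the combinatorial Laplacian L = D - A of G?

For the complete graph K_n, L = nI − J (J = all-ones matrix). J has eigenvalues n (once, eigenvector 𝟙) and 0 (multiplicity n−1), so L has eigenvalues 0 (once) and n (multiplicity n−1). Here n = 5: eigenvalue 0 once and 5 with multiplicity 4.
Laplacian eigenvalues: [0.0, 5.0, 5.0, 5.0, 5.0]. Largest eigenvalue (spectral radius) = 5.0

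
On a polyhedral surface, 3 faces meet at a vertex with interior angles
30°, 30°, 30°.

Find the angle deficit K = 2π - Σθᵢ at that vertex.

Sum of angles = 90°. K = 360° - 90° = 270°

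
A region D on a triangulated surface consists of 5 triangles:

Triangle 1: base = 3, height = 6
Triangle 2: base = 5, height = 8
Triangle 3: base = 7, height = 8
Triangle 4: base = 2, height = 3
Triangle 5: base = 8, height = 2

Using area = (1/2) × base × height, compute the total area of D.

(1/2)×3×6 + (1/2)×5×8 + (1/2)×7×8 + (1/2)×2×3 + (1/2)×8×2 = 68.0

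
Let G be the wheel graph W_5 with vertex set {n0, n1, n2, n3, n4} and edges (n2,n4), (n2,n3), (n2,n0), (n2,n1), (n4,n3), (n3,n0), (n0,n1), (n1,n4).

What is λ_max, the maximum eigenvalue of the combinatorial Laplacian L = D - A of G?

The wheel W_5 is the join K_1 ∨ C_4 (a hub joined to every vertex of a cycle of length 4). For a join G ∨ H (G on p vertices, H on q vertices) the Laplacian spectrum is 0, p+q, the eigenvalues of L(G) other than one 0 each shifted by +q, and the eigenvalues of L(H) other than one 0 each shifted by +p. With G = K_1 (p = 1, nothing left after dropping its 0) and H = C_4 (q = 4, eigenvalues 2 − 2cos(2πk/4), k = 0, …, 3; drop k = 0), the spectrum of W_5 is 0, 5, and 1 + (2 − 2cos(2πk/4)) = 3 − 2cos(2πk/4) for k = 1, …, 3:
k=1: 3 − 2cos(π/2) = 3.0; k=2: 3 − 2cos(π) = 5.0; k=3: 3 − 2cos(3π/2) = 3.0.
Laplacian eigenvalues: [0.0, 3.0, 3.0, 5.0, 5.0]. Largest eigenvalue (spectral radius) = 5.0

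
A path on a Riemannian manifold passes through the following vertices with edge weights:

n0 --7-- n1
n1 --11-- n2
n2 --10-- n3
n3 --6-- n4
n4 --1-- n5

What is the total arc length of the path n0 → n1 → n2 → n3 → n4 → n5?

Arc length = 7 + 11 + 10 + 6 + 1 = 35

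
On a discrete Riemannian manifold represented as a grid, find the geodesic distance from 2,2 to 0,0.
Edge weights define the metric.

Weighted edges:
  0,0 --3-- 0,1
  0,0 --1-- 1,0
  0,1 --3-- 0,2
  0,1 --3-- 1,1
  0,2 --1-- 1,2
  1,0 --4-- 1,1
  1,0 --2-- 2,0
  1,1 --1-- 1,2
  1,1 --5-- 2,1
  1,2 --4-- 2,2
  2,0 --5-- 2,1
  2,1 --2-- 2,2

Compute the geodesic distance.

Shortest path: 2,2 → 1,2 → 1,1 → 1,0 → 0,0, total weight = 10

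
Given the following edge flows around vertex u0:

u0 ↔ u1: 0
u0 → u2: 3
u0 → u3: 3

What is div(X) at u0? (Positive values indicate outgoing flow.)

Divergence = sum of outgoing flows = 0 + 3 + 3 = 6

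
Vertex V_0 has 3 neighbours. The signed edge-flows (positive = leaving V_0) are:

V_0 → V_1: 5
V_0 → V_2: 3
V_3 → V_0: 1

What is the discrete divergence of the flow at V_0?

Divergence = sum of outgoing flows = 5 + 3 + (-1) = 7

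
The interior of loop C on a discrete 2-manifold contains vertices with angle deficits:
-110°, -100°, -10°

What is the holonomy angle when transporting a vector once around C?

Holonomy = total enclosed curvature = (-110°) + (-100°) + (-10°) = -220°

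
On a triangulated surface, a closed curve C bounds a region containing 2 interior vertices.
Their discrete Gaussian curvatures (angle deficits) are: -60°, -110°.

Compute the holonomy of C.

Holonomy = total enclosed curvature = (-60°) + (-110°) = -170°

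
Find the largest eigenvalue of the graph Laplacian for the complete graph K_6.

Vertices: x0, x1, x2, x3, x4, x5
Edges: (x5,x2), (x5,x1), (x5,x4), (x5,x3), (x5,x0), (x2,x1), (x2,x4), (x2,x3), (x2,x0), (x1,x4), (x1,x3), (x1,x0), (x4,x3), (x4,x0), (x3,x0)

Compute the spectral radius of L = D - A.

For the complete graph K_n, L = nI − J (J = all-ones matrix). J has eigenvalues n (once, eigenvector 𝟙) and 0 (multiplicity n−1), so L has eigenvalues 0 (once) and n (multiplicity n−1). Here n = 6: eigenvalue 0 once and 6 with multiplicity 5.
Laplacian eigenvalues: [0.0, 6.0, 6.0, 6.0, 6.0, 6.0]. Largest eigenvalue (spectral radius) = 6.0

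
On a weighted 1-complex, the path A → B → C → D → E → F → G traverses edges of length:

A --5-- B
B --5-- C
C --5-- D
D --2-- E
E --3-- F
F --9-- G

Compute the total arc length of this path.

Arc length = 5 + 5 + 5 + 2 + 3 + 9 = 29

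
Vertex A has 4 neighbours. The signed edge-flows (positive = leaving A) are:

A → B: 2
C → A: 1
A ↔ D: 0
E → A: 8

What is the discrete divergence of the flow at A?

Divergence = sum of outgoing flows = 2 + (-1) + 0 + (-8) = -7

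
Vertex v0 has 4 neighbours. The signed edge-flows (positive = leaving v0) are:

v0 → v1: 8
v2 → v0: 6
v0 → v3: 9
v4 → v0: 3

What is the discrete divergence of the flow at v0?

Divergence = sum of outgoing flows = 8 + (-6) + 9 + (-3) = 8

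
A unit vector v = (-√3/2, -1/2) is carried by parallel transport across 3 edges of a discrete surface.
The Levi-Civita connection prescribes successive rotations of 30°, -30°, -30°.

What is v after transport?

Total rotation: 30° + (-30°) + (-30°) = -30°. Final vector: (-1, 0)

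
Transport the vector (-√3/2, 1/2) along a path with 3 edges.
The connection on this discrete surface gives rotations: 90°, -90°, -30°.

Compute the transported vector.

Total rotation: 90° + (-90°) + (-30°) = -30°. Final vector: (-0.5000, 0.8660)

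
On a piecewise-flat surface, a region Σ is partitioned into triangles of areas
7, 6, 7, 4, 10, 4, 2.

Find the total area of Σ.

7 + 6 + 7 + 4 + 10 + 4 + 2 = 40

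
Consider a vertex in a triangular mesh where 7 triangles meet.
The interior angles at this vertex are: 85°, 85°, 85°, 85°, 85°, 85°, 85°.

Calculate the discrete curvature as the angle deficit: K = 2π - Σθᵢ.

Sum of angles = 595°. K = 360° - 595° = -235° = -47π/36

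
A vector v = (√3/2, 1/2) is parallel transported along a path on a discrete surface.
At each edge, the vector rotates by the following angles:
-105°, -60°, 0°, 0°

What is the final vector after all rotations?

Total rotation: (-105°) + (-60°) + 0° + 0° = -165°. Final vector: (-0.7071, -0.7071)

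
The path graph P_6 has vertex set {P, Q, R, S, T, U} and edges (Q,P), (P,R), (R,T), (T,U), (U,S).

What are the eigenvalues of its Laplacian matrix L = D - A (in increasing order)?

The path graph P_n has Laplacian eigenvalues λ_k = 2 − 2cos(kπ/n), k = 0, 1, …, n−1. Here n = 6:
k=0: 2 − 2cos(0) = 0.0; k=1: 2 − 2cos(π/6) = 0.2679; k=2: 2 − 2cos(π/3) = 1.0; k=3: 2 − 2cos(π/2) = 2.0; k=4: 2 − 2cos(2π/3) = 3.0; k=5: 2 − 2cos(5π/6) = 3.7321.
Laplacian eigenvalues (increasing order): [0.0, 0.2679, 1.0, 2.0, 3.0, 3.7321]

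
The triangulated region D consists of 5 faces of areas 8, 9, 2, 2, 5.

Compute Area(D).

8 + 9 + 2 + 2 + 5 = 26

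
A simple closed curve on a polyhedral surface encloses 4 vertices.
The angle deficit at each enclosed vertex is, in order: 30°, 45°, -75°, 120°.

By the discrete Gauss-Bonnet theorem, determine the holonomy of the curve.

Holonomy = total enclosed curvature = 30° + 45° + (-75°) + 120° = 120°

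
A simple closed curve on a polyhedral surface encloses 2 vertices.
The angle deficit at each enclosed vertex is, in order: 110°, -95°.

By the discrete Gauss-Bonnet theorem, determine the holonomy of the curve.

Holonomy = total enclosed curvature = 110° + (-95°) = 15°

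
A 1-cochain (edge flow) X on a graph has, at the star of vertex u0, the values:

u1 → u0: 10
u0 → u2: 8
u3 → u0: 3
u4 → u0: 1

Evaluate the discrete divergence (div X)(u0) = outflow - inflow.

Divergence = sum of outgoing flows = (-10) + 8 + (-3) + (-1) = -6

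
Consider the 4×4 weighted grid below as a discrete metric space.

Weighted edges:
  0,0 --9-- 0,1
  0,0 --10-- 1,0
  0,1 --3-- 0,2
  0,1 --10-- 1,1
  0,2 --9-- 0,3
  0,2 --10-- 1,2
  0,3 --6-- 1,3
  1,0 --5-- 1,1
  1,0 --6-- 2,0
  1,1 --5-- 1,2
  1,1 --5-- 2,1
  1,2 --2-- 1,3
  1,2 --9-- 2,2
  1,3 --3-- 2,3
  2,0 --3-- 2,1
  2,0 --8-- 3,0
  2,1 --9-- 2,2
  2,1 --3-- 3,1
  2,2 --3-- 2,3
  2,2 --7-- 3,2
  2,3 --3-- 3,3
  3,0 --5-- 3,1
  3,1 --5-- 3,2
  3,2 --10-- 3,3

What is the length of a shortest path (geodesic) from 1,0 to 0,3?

Shortest path: 1,0 → 1,1 → 1,2 → 1,3 → 0,3, total weight = 18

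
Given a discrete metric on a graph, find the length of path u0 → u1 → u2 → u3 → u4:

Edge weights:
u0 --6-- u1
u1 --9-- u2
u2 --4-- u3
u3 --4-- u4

Arc length = 6 + 9 + 4 + 4 = 23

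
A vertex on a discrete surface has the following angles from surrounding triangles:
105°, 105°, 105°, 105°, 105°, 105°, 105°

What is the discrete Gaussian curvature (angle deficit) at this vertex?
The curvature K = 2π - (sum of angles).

Sum of angles = 735°. K = 360° - 735° = -375° = -25π/12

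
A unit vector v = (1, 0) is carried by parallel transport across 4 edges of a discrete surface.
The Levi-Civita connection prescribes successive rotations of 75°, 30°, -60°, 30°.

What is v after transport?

Total rotation: 75° + 30° + (-60°) + 30° = 75°. Final vector: (0.2588, 0.9659)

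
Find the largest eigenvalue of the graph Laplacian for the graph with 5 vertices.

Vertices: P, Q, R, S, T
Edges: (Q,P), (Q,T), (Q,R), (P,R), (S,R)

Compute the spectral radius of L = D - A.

Degrees: deg(P) = 2, deg(Q) = 3, deg(R) = 3, deg(S) = 1, deg(T) = 1.
L = D − A with rows/columns ordered (P, Q, R, S, T):
  [ 2, -1, -1,  0,  0]
  [-1,  3, -1,  0, -1]
  [-1, -1,  3, -1,  0]
  [ 0,  0, -1,  1,  0]
  [ 0, -1,  0,  0,  1]
Characteristic polynomial: det(λI − L) = λ(λ² − 5λ + 3)(λ² − 5λ + 5).
Roots: λ = 0; (λ² − 5λ + 3) = 0 ⇒ λ = (5 ± √13)/2 ≈ 0.6972, 4.3028; (λ² − 5λ + 5) = 0 ⇒ λ = (5 ± √5)/2 ≈ 1.382, 3.618.
(Check: the roots sum (with multiplicity) to 10, matching trace L = Σdeg = 2·5 = 10.)
Laplacian eigenvalues: [0.0, 0.6972, 1.382, 3.618, 4.3028]. Largest eigenvalue (spectral radius) = 4.3028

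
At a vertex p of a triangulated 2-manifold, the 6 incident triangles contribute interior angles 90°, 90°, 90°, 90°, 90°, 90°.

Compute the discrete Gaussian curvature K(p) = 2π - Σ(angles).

Sum of angles = 540°. K = 360° - 540° = -180°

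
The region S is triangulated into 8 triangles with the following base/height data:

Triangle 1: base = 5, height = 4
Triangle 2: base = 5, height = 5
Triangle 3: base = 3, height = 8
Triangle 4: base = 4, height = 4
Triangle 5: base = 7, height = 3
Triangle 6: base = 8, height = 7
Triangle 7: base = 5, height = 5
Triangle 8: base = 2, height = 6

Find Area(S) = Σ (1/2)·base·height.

(1/2)×5×4 + (1/2)×5×5 + (1/2)×3×8 + (1/2)×4×4 + (1/2)×7×3 + (1/2)×8×7 + (1/2)×5×5 + (1/2)×2×6 = 99.5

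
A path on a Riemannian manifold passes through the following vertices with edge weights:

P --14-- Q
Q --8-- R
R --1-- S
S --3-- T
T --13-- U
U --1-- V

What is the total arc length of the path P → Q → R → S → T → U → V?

Arc length = 14 + 8 + 1 + 3 + 13 + 1 = 40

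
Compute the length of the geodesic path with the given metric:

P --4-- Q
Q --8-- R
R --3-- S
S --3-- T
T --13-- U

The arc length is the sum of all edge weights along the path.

Arc length = 4 + 8 + 3 + 3 + 13 = 31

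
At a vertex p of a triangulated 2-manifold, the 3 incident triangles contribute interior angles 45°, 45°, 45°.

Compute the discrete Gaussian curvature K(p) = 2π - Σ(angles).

Sum of angles = 135°. K = 360° - 135° = 225°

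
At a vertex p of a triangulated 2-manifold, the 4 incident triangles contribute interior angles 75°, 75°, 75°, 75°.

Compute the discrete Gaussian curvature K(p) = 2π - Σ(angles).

Sum of angles = 300°. K = 360° - 300° = 60° = π/3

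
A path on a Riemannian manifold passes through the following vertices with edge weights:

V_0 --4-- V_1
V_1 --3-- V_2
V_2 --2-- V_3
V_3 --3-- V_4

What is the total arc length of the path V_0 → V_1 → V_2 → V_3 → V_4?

Arc length = 4 + 3 + 2 + 3 = 12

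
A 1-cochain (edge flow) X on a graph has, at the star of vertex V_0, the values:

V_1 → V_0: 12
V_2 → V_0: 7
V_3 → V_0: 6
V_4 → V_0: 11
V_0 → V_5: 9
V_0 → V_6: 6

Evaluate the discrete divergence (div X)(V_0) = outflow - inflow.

Divergence = sum of outgoing flows = (-12) + (-7) + (-6) + (-11) + 9 + 6 = -21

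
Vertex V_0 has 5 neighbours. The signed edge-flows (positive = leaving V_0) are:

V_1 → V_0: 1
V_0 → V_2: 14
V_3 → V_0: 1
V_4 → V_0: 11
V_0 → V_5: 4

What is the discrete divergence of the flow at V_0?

Divergence = sum of outgoing flows = (-1) + 14 + (-1) + (-11) + 4 = 5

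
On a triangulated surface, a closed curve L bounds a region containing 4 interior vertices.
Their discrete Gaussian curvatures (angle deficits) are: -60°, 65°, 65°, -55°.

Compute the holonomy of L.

Holonomy = total enclosed curvature = (-60°) + 65° + 65° + (-55°) = 15°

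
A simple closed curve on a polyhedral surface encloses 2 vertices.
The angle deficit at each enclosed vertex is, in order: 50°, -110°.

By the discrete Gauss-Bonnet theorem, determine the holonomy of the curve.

Holonomy = total enclosed curvature = 50° + (-110°) = -60°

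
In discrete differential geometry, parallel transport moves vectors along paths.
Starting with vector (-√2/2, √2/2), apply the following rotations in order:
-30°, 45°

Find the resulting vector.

Total rotation: (-30°) + 45° = 15°. Final vector: (-0.8660, 0.5000)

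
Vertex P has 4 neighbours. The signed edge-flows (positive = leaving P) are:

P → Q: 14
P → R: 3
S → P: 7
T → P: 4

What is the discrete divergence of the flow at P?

Divergence = sum of outgoing flows = 14 + 3 + (-7) + (-4) = 6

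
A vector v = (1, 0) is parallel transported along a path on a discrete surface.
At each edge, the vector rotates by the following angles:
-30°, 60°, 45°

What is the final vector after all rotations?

Total rotation: (-30°) + 60° + 45° = 75°. Final vector: (0.2588, 0.9659)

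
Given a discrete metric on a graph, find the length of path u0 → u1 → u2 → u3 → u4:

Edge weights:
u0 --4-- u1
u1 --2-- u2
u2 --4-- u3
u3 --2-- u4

Arc length = 4 + 2 + 4 + 2 = 12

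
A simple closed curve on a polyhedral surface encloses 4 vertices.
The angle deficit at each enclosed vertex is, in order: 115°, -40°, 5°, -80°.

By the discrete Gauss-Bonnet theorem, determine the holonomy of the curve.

Holonomy = total enclosed curvature = 115° + (-40°) + 5° + (-80°) = 0°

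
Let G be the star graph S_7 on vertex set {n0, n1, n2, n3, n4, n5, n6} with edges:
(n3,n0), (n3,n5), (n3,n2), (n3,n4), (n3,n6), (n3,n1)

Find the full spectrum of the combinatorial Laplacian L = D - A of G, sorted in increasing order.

The star S_7 is the complete bipartite graph K_{1,6} (one hub of degree 6, 6 leaves of degree 1). The Laplacian spectrum of K_{p,q} is 0, p (multiplicity q−1), q (multiplicity p−1), p+q. With p = 1, q = 6: 0 once, 1 with multiplicity 5, and 7 once. (Check: trace L = sum of degrees = 12 = 5·1 + 7.)
Laplacian eigenvalues (increasing order): [0.0, 1.0, 1.0, 1.0, 1.0, 1.0, 7.0]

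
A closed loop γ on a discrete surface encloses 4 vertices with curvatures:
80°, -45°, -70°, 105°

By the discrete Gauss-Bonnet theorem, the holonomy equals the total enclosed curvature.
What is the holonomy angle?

Holonomy = total enclosed curvature = 80° + (-45°) + (-70°) + 105° = 70°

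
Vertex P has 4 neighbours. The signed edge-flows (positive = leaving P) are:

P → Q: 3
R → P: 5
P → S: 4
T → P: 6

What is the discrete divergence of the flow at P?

Divergence = sum of outgoing flows = 3 + (-5) + 4 + (-6) = -4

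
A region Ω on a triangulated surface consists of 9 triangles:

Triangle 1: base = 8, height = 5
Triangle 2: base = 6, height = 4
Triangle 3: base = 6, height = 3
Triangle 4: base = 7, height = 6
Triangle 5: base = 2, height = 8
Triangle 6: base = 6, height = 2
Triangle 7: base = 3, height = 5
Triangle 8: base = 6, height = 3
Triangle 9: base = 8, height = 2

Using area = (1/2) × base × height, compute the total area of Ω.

(1/2)×8×5 + (1/2)×6×4 + (1/2)×6×3 + (1/2)×7×6 + (1/2)×2×8 + (1/2)×6×2 + (1/2)×3×5 + (1/2)×6×3 + (1/2)×8×2 = 100.5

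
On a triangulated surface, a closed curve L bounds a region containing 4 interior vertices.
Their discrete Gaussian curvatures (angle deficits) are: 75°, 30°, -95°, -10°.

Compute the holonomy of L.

Holonomy = total enclosed curvature = 75° + 30° + (-95°) + (-10°) = 0°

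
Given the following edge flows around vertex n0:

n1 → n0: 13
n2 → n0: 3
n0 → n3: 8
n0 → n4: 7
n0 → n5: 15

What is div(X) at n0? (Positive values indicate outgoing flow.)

Divergence = sum of outgoing flows = (-13) + (-3) + 8 + 7 + 15 = 14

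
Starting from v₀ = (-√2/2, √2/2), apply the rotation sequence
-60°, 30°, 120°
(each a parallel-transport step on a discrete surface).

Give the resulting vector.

Total rotation: (-60°) + 30° + 120° = 90°. Final vector: (-0.7071, -0.7071)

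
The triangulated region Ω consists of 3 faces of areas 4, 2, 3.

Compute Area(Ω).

4 + 2 + 3 = 9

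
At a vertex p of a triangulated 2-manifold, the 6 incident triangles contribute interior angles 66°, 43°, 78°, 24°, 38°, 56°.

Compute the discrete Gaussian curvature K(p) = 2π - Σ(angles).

Sum of angles = 305°. K = 360° - 305° = 55° = 11π/36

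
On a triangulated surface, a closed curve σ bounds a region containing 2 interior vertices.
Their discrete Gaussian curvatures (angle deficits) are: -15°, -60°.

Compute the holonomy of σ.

Holonomy = total enclosed curvature = (-15°) + (-60°) = -75°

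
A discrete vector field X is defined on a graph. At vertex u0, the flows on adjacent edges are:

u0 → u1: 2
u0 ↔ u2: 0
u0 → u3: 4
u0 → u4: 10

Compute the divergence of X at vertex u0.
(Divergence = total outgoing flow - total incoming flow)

Divergence = sum of outgoing flows = 2 + 0 + 4 + 10 = 16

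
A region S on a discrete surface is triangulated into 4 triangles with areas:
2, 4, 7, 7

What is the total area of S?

2 + 4 + 7 + 7 = 20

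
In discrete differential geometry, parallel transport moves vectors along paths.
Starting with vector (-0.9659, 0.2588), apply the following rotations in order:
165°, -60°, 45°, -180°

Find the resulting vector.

Total rotation: 165° + (-60°) + 45° + (-180°) = -30°. Final vector: (-0.7071, 0.7071)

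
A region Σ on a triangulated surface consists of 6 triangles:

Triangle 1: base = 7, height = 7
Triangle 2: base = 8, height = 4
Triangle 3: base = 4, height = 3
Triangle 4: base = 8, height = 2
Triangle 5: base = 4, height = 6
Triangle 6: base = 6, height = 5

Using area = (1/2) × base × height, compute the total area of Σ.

(1/2)×7×7 + (1/2)×8×4 + (1/2)×4×3 + (1/2)×8×2 + (1/2)×4×6 + (1/2)×6×5 = 81.5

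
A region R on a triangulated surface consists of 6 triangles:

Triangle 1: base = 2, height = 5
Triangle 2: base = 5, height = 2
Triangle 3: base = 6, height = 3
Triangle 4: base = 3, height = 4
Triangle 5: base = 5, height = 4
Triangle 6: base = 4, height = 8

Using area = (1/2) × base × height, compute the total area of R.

(1/2)×2×5 + (1/2)×5×2 + (1/2)×6×3 + (1/2)×3×4 + (1/2)×5×4 + (1/2)×4×8 = 51.0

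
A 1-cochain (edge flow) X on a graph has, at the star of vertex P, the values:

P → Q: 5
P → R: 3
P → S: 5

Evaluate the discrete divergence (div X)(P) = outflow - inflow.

Divergence = sum of outgoing flows = 5 + 3 + 5 = 13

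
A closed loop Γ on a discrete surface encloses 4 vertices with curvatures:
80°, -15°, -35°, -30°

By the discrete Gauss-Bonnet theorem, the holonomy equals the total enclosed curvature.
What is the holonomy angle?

Holonomy = total enclosed curvature = 80° + (-15°) + (-35°) + (-30°) = 0°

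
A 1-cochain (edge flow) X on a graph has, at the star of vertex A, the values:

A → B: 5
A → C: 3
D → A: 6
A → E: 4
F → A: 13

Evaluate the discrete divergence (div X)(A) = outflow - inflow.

Divergence = sum of outgoing flows = 5 + 3 + (-6) + 4 + (-13) = -7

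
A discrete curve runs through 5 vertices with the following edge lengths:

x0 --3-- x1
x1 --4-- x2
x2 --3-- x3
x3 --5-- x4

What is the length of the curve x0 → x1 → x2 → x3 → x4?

Arc length = 3 + 4 + 3 + 5 = 15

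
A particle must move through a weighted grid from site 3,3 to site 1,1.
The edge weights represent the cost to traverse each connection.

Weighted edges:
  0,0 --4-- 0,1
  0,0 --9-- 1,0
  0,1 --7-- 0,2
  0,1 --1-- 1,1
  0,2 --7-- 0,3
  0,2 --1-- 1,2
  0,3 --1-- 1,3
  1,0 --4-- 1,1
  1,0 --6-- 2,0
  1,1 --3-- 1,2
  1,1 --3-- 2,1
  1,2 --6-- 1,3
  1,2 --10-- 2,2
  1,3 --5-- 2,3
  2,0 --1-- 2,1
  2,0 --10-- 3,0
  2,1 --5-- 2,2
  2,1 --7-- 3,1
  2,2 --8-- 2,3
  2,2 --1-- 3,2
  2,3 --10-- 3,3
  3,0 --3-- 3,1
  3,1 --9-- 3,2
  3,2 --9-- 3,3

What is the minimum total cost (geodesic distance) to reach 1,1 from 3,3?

Shortest path: 3,3 → 3,2 → 2,2 → 2,1 → 1,1, total weight = 18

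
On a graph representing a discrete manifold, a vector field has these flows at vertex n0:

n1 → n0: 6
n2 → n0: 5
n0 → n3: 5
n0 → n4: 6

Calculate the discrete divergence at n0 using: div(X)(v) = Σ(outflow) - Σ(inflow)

Divergence = sum of outgoing flows = (-6) + (-5) + 5 + 6 = 0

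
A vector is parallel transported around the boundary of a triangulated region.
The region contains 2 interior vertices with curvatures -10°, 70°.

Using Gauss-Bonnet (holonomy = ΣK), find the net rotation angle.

Holonomy = total enclosed curvature = (-10°) + 70° = 60°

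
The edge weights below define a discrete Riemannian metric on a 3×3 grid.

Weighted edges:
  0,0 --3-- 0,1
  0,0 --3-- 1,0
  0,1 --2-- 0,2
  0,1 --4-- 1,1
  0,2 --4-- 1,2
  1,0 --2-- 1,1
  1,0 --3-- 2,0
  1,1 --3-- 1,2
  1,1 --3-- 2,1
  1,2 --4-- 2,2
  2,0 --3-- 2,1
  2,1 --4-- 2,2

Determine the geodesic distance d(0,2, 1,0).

Shortest path: 0,2 → 0,1 → 0,0 → 1,0, total weight = 8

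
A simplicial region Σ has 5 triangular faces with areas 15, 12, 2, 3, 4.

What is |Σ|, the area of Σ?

15 + 12 + 2 + 3 + 4 = 36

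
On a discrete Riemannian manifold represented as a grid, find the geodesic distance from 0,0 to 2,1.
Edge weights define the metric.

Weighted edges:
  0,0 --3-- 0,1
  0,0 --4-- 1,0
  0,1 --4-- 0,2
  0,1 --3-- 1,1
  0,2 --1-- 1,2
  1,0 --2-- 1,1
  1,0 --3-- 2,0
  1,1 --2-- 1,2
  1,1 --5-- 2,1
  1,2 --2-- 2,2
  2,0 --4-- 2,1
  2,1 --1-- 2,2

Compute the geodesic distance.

Shortest path: 0,0 → 0,1 → 1,1 → 2,1, total weight = 11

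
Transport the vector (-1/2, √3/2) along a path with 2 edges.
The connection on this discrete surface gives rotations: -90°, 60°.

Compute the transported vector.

Total rotation: (-90°) + 60° = -30°. Final vector: (0, 1)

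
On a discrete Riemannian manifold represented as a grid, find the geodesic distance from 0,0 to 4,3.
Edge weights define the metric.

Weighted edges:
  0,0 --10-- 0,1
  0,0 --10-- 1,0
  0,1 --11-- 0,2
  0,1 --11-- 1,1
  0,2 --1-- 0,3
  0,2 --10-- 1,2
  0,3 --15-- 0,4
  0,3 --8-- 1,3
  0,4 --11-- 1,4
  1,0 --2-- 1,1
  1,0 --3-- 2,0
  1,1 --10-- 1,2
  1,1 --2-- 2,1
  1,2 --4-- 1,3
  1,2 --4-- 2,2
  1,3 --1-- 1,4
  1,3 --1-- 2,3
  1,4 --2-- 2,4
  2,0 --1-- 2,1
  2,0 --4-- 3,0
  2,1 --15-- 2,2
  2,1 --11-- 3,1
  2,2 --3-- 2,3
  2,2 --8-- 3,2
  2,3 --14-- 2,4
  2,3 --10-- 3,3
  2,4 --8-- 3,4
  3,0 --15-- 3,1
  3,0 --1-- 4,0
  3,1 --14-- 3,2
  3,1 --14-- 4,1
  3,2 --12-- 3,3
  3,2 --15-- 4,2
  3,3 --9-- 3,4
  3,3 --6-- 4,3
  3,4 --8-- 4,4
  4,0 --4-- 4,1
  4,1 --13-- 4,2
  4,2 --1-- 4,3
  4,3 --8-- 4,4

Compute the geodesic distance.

Shortest path: 0,0 → 1,0 → 2,0 → 3,0 → 4,0 → 4,1 → 4,2 → 4,3, total weight = 36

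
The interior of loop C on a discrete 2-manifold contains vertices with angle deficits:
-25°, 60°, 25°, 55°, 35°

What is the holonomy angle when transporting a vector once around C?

Holonomy = total enclosed curvature = (-25°) + 60° + 25° + 55° + 35° = 150°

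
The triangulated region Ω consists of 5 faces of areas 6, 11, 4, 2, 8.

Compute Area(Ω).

6 + 11 + 4 + 2 + 8 = 31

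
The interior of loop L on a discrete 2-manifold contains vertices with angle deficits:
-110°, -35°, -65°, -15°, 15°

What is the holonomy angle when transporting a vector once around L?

Holonomy = total enclosed curvature = (-110°) + (-35°) + (-65°) + (-15°) + 15° = -210°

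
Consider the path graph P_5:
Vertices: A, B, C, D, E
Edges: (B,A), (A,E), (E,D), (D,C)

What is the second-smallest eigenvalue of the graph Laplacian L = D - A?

The path graph P_n has Laplacian eigenvalues λ_k = 2 − 2cos(kπ/n), k = 0, 1, …, n−1. Here n = 5:
k=0: 2 − 2cos(0) = 0.0; k=1: 2 − 2cos(π/5) = 0.382; k=2: 2 − 2cos(2π/5) = 1.382; k=3: 2 − 2cos(3π/5) = 2.618; k=4: 2 − 2cos(4π/5) = 3.618.
Laplacian eigenvalues: [0.0, 0.382, 1.382, 2.618, 3.618]. Algebraic connectivity (smallest non-zero eigenvalue) = 0.382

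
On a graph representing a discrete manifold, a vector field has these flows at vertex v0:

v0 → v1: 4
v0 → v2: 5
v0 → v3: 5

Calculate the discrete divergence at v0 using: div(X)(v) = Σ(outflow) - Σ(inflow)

Divergence = sum of outgoing flows = 4 + 5 + 5 = 14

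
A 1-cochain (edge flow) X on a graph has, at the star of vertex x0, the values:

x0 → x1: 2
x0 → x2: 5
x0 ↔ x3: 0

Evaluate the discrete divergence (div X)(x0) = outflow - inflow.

Divergence = sum of outgoing flows = 2 + 5 + 0 = 7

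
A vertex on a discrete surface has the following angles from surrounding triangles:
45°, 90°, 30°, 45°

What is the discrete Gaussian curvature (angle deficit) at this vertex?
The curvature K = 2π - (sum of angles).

Sum of angles = 210°. K = 360° - 210° = 150° = 5π/6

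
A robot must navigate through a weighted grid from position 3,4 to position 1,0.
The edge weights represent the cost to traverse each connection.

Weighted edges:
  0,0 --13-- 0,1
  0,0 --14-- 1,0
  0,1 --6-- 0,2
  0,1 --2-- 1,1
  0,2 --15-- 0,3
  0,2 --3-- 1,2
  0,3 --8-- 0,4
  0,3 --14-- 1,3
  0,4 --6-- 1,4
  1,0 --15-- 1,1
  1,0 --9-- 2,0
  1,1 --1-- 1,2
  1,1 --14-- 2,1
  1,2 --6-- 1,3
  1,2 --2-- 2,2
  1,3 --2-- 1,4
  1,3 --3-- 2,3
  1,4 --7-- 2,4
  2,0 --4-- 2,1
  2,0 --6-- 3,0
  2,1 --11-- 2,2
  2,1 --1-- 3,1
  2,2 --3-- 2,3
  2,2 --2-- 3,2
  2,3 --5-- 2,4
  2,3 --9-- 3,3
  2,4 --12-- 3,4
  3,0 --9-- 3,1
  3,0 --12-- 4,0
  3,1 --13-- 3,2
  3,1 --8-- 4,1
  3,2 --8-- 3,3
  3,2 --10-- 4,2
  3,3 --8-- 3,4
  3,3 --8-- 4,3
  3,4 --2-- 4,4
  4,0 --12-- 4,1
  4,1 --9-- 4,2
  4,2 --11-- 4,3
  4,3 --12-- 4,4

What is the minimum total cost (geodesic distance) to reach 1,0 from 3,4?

Shortest path: 3,4 → 3,3 → 3,2 → 2,2 → 1,2 → 1,1 → 1,0, total weight = 36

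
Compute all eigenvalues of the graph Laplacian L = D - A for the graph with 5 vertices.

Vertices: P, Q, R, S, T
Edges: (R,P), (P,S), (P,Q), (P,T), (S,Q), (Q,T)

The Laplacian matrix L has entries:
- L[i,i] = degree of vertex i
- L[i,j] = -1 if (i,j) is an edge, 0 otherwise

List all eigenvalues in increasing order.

Degrees: deg(P) = 4, deg(Q) = 3, deg(R) = 1, deg(S) = 2, deg(T) = 2.
L = D − A with rows/columns ordered (P, Q, R, S, T):
  [ 4, -1, -1, -1, -1]
  [-1,  3,  0, -1, -1]
  [-1,  0,  1,  0,  0]
  [-1, -1,  0,  2,  0]
  [-1, -1,  0,  0,  2]
Characteristic polynomial: det(λI − L) = λ(λ − 1)(λ − 2)(λ − 4)(λ − 5).
Roots: λ = 0; (λ − 1) = 0 ⇒ λ = 1; (λ − 2) = 0 ⇒ λ = 2; (λ − 4) = 0 ⇒ λ = 4; (λ − 5) = 0 ⇒ λ = 5.
(Check: the roots sum (with multiplicity) to 12, matching trace L = Σdeg = 2·6 = 12.)
Laplacian eigenvalues (increasing order): [0.0, 1.0, 2.0, 4.0, 5.0]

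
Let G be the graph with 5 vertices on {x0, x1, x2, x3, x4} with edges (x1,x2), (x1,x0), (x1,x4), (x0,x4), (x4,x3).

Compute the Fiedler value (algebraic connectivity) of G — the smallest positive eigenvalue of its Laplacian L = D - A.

Degrees: deg(x0) = 2, deg(x1) = 3, deg(x2) = 1, deg(x3) = 1, deg(x4) = 3.
L = D − A with rows/columns ordered (x0, x1, x2, x3, x4):
  [ 2, -1,  0,  0, -1]
  [-1,  3, -1,  0, -1]
  [ 0, -1,  1,  0,  0]
  [ 0,  0,  0,  1, -1]
  [-1, -1,  0, -1,  3]
Characteristic polynomial: det(λI − L) = λ(λ² − 5λ + 3)(λ² − 5λ + 5).
Roots: λ = 0; (λ² − 5λ + 3) = 0 ⇒ λ = (5 ± √13)/2 ≈ 0.6972, 4.3028; (λ² − 5λ + 5) = 0 ⇒ λ = (5 ± √5)/2 ≈ 1.382, 3.618.
(Check: the roots sum (with multiplicity) to 10, matching trace L = Σdeg = 2·5 = 10.)
Laplacian eigenvalues: [0.0, 0.6972, 1.382, 3.618, 4.3028]. Algebraic connectivity (smallest non-zero eigenvalue) = 0.6972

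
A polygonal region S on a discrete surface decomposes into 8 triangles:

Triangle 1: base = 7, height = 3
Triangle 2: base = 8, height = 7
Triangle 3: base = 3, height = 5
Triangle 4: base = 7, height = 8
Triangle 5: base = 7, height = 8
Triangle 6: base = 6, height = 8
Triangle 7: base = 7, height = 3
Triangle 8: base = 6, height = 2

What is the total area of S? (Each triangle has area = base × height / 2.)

(1/2)×7×3 + (1/2)×8×7 + (1/2)×3×5 + (1/2)×7×8 + (1/2)×7×8 + (1/2)×6×8 + (1/2)×7×3 + (1/2)×6×2 = 142.5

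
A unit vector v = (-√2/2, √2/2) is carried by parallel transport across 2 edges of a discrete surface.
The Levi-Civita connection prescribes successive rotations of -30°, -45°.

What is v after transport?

Total rotation: (-30°) + (-45°) = -75°. Final vector: (0.5000, 0.8660)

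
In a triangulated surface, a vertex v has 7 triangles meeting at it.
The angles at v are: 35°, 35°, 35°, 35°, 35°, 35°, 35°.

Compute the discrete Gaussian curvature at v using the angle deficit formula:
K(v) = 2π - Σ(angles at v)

Sum of angles = 245°. K = 360° - 245° = 115° = 23π/36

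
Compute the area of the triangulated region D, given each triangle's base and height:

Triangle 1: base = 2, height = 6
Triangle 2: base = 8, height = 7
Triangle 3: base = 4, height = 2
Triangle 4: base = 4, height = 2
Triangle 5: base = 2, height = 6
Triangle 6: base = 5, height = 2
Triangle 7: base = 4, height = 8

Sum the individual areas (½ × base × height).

(1/2)×2×6 + (1/2)×8×7 + (1/2)×4×2 + (1/2)×4×2 + (1/2)×2×6 + (1/2)×5×2 + (1/2)×4×8 = 69.0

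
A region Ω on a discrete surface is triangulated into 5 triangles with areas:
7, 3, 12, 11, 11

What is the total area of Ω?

7 + 3 + 12 + 11 + 11 = 44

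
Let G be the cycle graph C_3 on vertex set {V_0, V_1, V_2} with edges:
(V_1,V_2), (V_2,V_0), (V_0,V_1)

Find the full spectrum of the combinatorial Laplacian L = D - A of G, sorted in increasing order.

The cycle graph C_n has Laplacian eigenvalues λ_k = 2 − 2cos(2πk/n), k = 0, 1, …, n−1. Here n = 3:
k=0: 2 − 2cos(0) = 0.0; k=1: 2 − 2cos(2π/3) = 3.0; k=2: 2 − 2cos(4π/3) = 3.0.
Laplacian eigenvalues (increasing order): [0.0, 3.0, 3.0]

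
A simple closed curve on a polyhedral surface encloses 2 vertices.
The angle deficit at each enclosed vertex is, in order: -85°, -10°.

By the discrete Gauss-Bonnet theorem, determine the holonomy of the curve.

Holonomy = total enclosed curvature = (-85°) + (-10°) = -95°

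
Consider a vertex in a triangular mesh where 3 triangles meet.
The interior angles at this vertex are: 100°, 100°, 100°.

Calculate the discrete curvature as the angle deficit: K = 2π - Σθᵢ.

Sum of angles = 300°. K = 360° - 300° = 60°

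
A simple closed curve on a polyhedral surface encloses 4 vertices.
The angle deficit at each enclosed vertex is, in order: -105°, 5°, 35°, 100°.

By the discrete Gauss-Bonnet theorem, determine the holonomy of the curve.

Holonomy = total enclosed curvature = (-105°) + 5° + 35° + 100° = 35°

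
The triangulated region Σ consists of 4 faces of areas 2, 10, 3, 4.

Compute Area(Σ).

2 + 10 + 3 + 4 = 19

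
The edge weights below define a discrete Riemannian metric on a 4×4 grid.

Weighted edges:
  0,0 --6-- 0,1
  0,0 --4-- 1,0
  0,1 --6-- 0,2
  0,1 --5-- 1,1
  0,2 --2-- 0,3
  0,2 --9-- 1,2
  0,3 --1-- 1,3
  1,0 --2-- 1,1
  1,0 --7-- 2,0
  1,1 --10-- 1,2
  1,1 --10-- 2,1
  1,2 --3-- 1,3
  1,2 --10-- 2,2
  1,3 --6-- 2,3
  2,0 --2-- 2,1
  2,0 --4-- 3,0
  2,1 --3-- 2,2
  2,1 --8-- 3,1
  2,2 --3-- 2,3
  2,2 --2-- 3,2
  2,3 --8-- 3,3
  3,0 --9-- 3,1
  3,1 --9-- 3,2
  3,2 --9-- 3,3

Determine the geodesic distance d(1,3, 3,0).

Shortest path: 1,3 → 2,3 → 2,2 → 2,1 → 2,0 → 3,0, total weight = 18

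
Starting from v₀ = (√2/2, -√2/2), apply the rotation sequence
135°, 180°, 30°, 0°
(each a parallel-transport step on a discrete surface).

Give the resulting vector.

Total rotation: 135° + 180° + 30° + 0° = 345° ≡ -15° (mod 360°). Final vector: (0.5000, -0.8660)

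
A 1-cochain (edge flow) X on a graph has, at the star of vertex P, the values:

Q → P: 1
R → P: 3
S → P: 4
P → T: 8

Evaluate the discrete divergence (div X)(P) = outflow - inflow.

Divergence = sum of outgoing flows = (-1) + (-3) + (-4) + 8 = 0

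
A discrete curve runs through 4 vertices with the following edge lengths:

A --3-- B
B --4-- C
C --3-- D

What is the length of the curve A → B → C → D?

Arc length = 3 + 4 + 3 = 10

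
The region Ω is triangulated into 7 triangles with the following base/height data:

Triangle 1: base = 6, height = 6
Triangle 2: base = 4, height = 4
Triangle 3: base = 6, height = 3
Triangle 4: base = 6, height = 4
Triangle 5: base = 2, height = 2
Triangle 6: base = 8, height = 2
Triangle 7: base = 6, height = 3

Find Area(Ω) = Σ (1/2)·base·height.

(1/2)×6×6 + (1/2)×4×4 + (1/2)×6×3 + (1/2)×6×4 + (1/2)×2×2 + (1/2)×8×2 + (1/2)×6×3 = 66.0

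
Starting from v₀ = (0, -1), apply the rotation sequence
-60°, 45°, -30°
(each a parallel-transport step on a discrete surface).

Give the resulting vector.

Total rotation: (-60°) + 45° + (-30°) = -45°. Final vector: (-0.7071, -0.7071)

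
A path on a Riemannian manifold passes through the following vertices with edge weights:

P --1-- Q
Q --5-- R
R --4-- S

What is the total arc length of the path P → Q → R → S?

Arc length = 1 + 5 + 4 = 10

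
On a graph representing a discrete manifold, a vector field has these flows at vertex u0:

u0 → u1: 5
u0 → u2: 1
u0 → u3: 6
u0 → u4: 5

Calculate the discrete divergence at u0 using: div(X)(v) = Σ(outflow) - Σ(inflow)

Divergence = sum of outgoing flows = 5 + 1 + 6 + 5 = 17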